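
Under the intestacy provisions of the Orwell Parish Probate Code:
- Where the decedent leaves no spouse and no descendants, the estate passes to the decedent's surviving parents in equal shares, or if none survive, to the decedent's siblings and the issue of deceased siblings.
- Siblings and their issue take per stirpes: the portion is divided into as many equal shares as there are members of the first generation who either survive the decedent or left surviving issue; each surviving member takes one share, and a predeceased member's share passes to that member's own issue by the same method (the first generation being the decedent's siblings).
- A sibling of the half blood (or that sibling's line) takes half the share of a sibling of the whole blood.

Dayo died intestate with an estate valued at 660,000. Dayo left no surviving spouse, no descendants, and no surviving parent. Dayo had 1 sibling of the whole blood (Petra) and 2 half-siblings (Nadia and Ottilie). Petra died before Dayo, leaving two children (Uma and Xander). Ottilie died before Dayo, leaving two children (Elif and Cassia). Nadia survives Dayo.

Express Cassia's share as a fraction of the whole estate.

The entire 660,000 passes to the siblings and their issue.
Counting each half-blood sibling's line as half a unit, there are 2 units in 660,000, so one unit is 330,000. Whole-blood lines (Petra) take 330,000 each; half-blood lines (Nadia and Ottilie) take 165,000 each.
Petra's share (330,000) is divided into 2 shares of 165,000: Uma and Xander each take 165,000.
Ottilie's share (165,000) is divided into 2 shares of 82,500: Elif and Cassia each take 82,500.

Cassia receives 1/8 of the estate.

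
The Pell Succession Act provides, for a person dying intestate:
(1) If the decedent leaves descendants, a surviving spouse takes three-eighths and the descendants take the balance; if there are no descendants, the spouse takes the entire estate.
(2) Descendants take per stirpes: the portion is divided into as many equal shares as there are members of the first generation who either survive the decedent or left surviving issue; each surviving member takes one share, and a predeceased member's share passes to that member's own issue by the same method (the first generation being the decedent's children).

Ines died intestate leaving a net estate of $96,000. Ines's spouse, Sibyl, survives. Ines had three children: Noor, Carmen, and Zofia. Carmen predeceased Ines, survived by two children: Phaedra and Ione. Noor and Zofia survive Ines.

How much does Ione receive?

Sibyl takes three-eighths of $96,000 = $36,000. The remaining $60,000 passes to the descendants.
The descendants' portion ($60,000) is divided into 3 shares of $20,000: Noor and Zofia each take $20,000; Carmen's $20,000 share passes to Carmen's issue.
Carmen's share ($20,000) is divided into 2 shares of $10,000: Phaedra and Ione each take $10,000.

Ione receives $10,000.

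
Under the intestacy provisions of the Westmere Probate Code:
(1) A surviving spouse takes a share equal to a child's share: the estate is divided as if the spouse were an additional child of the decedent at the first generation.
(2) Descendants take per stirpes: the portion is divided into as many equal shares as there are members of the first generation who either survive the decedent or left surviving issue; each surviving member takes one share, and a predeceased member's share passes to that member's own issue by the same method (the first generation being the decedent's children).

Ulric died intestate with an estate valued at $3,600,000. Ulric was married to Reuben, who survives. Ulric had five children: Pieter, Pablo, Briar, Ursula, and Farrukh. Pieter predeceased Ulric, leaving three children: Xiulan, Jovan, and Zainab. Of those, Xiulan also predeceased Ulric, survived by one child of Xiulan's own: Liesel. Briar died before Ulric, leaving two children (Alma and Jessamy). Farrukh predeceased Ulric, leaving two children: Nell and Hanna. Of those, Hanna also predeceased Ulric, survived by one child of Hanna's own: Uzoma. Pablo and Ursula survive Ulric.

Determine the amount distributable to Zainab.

Zainab receives $200,000.

The spouse counts as an additional share at the children's level, so there are 6 primary shares of $600,000. Reuben takes one such share ($600,000).
The children's combined portion ($3,000,000) is divided into 5 shares of $600,000: Pablo and Ursula each take $600,000; Pieter's $600,000 share passes to Pieter's issue; Briar's $600,000 share passes to Briar's issue; Farrukh's $600,000 share passes to Farrukh's issue.
Pieter's share ($600,000) is divided into 3 shares of $200,000: Jovan and Zainab each take $200,000; Xiulan's $200,000 share passes to Xiulan's issue.
Xiulan's share ($200,000) passes entirely to Liesel.
Briar's share ($600,000) is divided into 2 shares of $300,000: Alma and Jessamy each take $300,000.
Farrukh's share ($600,000) is divided into 2 shares of $300,000: Nell takes $300,000; Hanna's $300,000 share passes to Hanna's issue.
Hanna's share ($300,000) passes entirely to Uzoma.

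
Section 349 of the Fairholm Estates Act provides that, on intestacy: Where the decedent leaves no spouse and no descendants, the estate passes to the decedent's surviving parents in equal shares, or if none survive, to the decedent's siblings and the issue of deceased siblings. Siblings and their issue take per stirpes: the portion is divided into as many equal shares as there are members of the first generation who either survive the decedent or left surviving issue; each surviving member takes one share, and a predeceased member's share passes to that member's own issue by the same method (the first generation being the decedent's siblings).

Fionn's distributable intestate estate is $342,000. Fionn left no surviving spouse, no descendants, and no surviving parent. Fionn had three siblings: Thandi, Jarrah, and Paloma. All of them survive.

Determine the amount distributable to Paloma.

The entire $342,000 passes to the siblings and their issue.
That amount ($342,000) is divided into 3 shares of $114,000: Thandi, Jarrah, and Paloma each take $114,000.

Paloma receives $114,000.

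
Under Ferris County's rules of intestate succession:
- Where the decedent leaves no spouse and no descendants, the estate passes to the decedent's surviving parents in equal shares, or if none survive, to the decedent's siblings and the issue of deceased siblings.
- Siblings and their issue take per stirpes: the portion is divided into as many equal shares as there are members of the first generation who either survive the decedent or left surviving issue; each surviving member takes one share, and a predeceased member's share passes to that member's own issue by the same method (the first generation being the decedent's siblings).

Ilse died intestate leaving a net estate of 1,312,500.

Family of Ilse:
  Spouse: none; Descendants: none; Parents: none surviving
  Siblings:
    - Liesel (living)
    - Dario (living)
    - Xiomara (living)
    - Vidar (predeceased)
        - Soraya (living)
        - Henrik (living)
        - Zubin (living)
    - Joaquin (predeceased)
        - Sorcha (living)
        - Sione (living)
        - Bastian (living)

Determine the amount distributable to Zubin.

Zubin receives 87,500.

The entire 1,312,500 passes to the siblings and their issue.
That amount (1,312,500) is divided into 5 shares of 262,500: Liesel, Dario, and Xiomara each take 262,500; Vidar's 262,500 share passes to Vidar's issue; Joaquin's 262,500 share passes to Joaquin's issue.
Vidar's share (262,500) is divided into 3 shares of 87,500: Soraya, Henrik, and Zubin each take 87,500.
Joaquin's share (262,500) is divided into 3 shares of 87,500: Sorcha, Sione, and Bastian each take 87,500.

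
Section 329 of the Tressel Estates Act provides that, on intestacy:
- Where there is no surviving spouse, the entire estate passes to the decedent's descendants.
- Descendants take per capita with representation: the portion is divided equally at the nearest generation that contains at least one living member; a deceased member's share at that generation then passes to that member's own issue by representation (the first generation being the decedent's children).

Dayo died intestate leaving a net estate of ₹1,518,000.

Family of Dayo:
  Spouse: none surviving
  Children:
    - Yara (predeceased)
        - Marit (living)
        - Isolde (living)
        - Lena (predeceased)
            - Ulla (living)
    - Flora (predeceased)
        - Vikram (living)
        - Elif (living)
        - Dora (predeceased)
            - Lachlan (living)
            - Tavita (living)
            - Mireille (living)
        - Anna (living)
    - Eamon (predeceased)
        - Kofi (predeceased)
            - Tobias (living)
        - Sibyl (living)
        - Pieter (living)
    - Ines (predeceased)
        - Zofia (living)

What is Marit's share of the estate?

Marit receives ₹138,000.

The entire ₹1,518,000 passes to the descendants.
No child survives, so the initial division is made at the grandchildren's generation.
That amount (₹1,518,000) is divided into 11 shares of ₹138,000: Marit, Isolde, Vikram, Elif, Anna, Sibyl, Pieter, and Zofia each take ₹138,000; Lena's ₹138,000 share passes to Lena's issue; Dora's ₹138,000 share passes to Dora's issue; Kofi's ₹138,000 share passes to Kofi's issue.
Lena's share (₹138,000) passes entirely to Ulla.
Dora's share (₹138,000) is divided into 3 shares of ₹46,000: Lachlan, Tavita, and Mireille each take ₹46,000.
Kofi's share (₹138,000) passes entirely to Tobias.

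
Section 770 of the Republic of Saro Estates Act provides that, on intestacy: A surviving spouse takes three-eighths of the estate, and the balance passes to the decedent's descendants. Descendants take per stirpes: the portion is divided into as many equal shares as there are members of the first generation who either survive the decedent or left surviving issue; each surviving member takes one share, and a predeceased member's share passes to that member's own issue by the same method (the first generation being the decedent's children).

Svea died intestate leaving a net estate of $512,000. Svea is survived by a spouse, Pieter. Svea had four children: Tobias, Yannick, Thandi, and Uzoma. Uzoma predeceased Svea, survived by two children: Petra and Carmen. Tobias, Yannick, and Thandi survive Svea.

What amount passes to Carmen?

Carmen receives $40,000.

Pieter takes three-eighths of $512,000 = $192,000. The remaining $320,000 passes to the descendants.
The descendants' portion ($320,000) is divided into 4 shares of $80,000: Tobias, Yannick, and Thandi each take $80,000; Uzoma's $80,000 share passes to Uzoma's issue.
Uzoma's share ($80,000) is divided into 2 shares of $40,000: Petra and Carmen each take $40,000.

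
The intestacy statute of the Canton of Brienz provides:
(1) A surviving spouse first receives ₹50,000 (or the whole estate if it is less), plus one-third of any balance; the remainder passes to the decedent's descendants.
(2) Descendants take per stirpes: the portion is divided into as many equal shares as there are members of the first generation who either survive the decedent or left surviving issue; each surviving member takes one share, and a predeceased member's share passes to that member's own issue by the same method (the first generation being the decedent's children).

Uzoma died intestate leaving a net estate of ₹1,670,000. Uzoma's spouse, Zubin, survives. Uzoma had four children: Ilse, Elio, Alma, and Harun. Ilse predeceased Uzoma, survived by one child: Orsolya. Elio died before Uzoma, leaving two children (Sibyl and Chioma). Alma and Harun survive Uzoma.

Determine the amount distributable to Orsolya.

Zubin first takes ₹50,000, leaving a balance of ₹1,620,000. Zubin then takes one-third of the balance (₹540,000), for a total of ₹590,000. The remaining ₹1,080,000 passes to the descendants.
The descendants' portion (₹1,080,000) is divided into 4 shares of ₹270,000: Alma and Harun each take ₹270,000; Ilse's ₹270,000 share passes to Ilse's issue; Elio's ₹270,000 share passes to Elio's issue.
Ilse's share (₹270,000) passes entirely to Orsolya.
Elio's share (₹270,000) is divided into 2 shares of ₹135,000: Sibyl and Chioma each take ₹135,000.

Orsolya receives ₹270,000.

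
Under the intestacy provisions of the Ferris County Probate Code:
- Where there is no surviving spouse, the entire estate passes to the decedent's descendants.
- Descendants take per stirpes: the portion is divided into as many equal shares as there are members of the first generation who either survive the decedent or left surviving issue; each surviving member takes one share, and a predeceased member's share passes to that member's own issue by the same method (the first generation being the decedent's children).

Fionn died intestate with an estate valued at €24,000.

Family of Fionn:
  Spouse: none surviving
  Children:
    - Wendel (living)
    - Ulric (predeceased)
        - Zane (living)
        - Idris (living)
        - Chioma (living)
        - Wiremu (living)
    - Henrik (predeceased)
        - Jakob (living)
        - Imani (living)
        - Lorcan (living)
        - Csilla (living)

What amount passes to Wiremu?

The entire €24,000 passes to the descendants.
That amount (€24,000) is divided into 3 shares of €8,000: Wendel takes €8,000; Ulric's €8,000 share passes to Ulric's issue; Henrik's €8,000 share passes to Henrik's issue.
Ulric's share (€8,000) is divided into 4 shares of €2,000: Zane, Idris, Chioma, and Wiremu each take €2,000.
Henrik's share (€8,000) is divided into 4 shares of €2,000: Jakob, Imani, Lorcan, and Csilla each take €2,000.

Wiremu receives €2,000.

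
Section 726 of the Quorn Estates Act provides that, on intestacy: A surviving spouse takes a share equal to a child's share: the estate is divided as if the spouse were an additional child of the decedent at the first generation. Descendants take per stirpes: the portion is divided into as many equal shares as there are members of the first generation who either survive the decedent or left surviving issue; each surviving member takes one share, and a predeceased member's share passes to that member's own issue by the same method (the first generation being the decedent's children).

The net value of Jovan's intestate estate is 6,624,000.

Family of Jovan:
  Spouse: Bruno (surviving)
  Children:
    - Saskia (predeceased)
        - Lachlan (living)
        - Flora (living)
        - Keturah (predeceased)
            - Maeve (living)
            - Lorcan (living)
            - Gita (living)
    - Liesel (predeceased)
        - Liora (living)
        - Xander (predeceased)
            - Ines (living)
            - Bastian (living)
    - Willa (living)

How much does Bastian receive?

The spouse counts as an additional share at the children's level, so there are 4 primary shares of 1,656,000. Bruno takes one such share (1,656,000).
The children's combined portion (4,968,000) is divided into 3 shares of 1,656,000: Willa takes 1,656,000; Saskia's 1,656,000 share passes to Saskia's issue; Liesel's 1,656,000 share passes to Liesel's issue.
Saskia's share (1,656,000) is divided into 3 shares of 552,000: Lachlan and Flora each take 552,000; Keturah's 552,000 share passes to Keturah's issue.
Keturah's share (552,000) is divided into 3 shares of 184,000: Maeve, Lorcan, and Gita each take 184,000.
Liesel's share (1,656,000) is divided into 2 shares of 828,000: Liora takes 828,000; Xander's 828,000 share passes to Xander's issue.
Xander's share (828,000) is divided into 2 shares of 414,000: Ines and Bastian each take 414,000.

Bastian receives 414,000.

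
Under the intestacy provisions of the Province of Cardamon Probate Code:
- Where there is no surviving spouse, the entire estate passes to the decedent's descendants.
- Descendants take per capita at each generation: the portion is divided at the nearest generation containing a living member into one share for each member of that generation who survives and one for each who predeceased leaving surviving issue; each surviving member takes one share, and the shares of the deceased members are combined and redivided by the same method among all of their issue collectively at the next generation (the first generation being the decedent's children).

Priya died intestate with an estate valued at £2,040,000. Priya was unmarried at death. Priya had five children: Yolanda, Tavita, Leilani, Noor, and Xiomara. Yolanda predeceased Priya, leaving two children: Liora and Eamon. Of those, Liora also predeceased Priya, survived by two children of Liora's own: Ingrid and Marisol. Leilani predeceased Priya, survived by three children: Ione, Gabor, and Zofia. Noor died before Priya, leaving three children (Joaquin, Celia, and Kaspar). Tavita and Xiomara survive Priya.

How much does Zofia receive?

Zofia receives £153,000.

The entire £2,040,000 passes to the descendants.
That amount (£2,040,000) is divided at the children's generation into 5 shares of £408,000. Tavita and Xiomara each take £408,000. The 3 shares of the deceased (Yolanda, Leilani, and Noor) are combined into a pool of £1,224,000.
That pool (£1,224,000) is divided at the grandchildren's generation into 8 shares of £153,000. Eamon, Ione, Gabor, Zofia, Joaquin, Celia, and Kaspar each take £153,000. The remaining share for the deceased Liora (£153,000) is carried to the next generation.
That pool (£153,000) is divided at the great-grandchildren's generation equally among Ingrid and Marisol: £76,500 each.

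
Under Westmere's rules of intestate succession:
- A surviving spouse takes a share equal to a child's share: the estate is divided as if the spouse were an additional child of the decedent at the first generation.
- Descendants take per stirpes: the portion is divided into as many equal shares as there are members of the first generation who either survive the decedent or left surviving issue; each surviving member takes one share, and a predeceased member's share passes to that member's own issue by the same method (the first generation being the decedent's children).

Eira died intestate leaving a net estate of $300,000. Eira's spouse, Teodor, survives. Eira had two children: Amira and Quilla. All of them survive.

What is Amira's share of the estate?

The spouse counts as an additional share at the children's level, so there are 3 primary shares of $100,000. Teodor takes one such share ($100,000).
The children's combined portion ($200,000) is divided into 2 shares of $100,000: Amira and Quilla each take $100,000.

Amira receives $100,000.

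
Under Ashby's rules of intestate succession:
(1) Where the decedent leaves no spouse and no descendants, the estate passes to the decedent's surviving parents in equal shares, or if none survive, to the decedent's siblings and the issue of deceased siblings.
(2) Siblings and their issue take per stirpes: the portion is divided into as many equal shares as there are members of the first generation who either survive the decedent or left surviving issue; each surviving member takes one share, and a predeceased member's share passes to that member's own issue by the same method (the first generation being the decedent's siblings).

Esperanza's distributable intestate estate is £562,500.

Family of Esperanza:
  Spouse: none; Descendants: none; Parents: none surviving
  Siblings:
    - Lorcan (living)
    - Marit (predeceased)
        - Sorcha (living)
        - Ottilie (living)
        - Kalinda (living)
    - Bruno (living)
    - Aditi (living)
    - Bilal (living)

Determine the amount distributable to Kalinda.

Kalinda receives £37,500.

The entire £562,500 passes to the siblings and their issue.
That amount (£562,500) is divided into 5 shares of £112,500: Lorcan, Bruno, Aditi, and Bilal each take £112,500; Marit's £112,500 share passes to Marit's issue.
Marit's share (£112,500) is divided into 3 shares of £37,500: Sorcha, Ottilie, and Kalinda each take £37,500.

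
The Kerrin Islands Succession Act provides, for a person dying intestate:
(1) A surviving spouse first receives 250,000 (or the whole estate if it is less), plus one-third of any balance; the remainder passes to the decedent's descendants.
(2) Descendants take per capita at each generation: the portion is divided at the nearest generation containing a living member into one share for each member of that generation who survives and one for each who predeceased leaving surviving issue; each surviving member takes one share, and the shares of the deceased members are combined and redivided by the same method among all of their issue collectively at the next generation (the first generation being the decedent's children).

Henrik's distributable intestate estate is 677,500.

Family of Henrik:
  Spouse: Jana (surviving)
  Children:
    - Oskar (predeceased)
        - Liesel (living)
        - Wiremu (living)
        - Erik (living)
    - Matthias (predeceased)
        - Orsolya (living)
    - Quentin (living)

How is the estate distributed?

Jana: 392,500; Liesel: 47,500; Wiremu: 47,500; Erik: 47,500; Orsolya: 47,500; Quentin: 95,000

Jana first takes 250,000, leaving a balance of 427,500. Jana then takes one-third of the balance (142,500), for a total of 392,500. The remaining 285,000 passes to the descendants.
The descendants' portion (285,000) is divided at the children's generation into 3 shares of 95,000. Quentin takes 95,000. The 2 shares of the deceased (Oskar and Matthias) are combined into a pool of 190,000.
That pool (190,000) is divided at the grandchildren's generation equally among Liesel, Wiremu, Erik, and Orsolya: 47,500 each.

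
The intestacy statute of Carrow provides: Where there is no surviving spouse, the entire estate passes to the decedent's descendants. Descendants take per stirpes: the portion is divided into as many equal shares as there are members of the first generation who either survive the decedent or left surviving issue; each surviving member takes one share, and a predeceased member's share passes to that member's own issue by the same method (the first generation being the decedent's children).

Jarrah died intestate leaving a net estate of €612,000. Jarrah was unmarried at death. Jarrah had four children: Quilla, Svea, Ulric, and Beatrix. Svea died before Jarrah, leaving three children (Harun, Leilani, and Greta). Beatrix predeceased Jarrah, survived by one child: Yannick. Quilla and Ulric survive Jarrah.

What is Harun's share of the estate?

The entire €612,000 passes to the descendants.
That amount (€612,000) is divided into 4 shares of €153,000: Quilla and Ulric each take €153,000; Svea's €153,000 share passes to Svea's issue; Beatrix's €153,000 share passes to Beatrix's issue.
Svea's share (€153,000) is divided into 3 shares of €51,000: Harun, Leilani, and Greta each take €51,000.
Beatrix's share (€153,000) passes entirely to Yannick.

Harun receives €51,000.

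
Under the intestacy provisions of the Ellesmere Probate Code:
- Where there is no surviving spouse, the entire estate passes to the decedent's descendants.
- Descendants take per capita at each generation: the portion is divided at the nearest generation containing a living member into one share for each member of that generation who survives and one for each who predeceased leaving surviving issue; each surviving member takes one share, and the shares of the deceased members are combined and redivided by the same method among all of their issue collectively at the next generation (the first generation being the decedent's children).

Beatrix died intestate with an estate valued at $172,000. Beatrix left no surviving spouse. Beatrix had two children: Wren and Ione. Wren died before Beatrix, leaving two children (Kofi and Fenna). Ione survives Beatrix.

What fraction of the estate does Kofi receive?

The entire $172,000 passes to the descendants.
That amount ($172,000) is divided at the children's generation into 2 shares of $86,000. Ione takes $86,000. The remaining share for the deceased Wren ($86,000) is carried to the next generation.
That pool ($86,000) is divided at the grandchildren's generation equally among Kofi and Fenna: $43,000 each.

Kofi receives 1/4 of the estate.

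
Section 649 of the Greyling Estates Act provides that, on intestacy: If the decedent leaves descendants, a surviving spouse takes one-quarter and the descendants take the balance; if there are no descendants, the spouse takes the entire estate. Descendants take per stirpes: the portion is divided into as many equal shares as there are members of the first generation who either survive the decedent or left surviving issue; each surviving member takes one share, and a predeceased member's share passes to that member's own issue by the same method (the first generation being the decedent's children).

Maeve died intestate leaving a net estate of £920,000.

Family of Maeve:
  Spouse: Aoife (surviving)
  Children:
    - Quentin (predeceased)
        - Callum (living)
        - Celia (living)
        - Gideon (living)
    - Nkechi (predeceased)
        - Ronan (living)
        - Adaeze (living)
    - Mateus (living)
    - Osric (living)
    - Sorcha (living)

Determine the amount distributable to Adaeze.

Adaeze receives £69,000.

Aoife takes one-quarter of £920,000 = £230,000. The remaining £690,000 passes to the descendants.
The descendants' portion (£690,000) is divided into 5 shares of £138,000: Mateus, Osric, and Sorcha each take £138,000; Quentin's £138,000 share passes to Quentin's issue; Nkechi's £138,000 share passes to Nkechi's issue.
Quentin's share (£138,000) is divided into 3 shares of £46,000: Callum, Celia, and Gideon each take £46,000.
Nkechi's share (£138,000) is divided into 2 shares of £69,000: Ronan and Adaeze each take £69,000.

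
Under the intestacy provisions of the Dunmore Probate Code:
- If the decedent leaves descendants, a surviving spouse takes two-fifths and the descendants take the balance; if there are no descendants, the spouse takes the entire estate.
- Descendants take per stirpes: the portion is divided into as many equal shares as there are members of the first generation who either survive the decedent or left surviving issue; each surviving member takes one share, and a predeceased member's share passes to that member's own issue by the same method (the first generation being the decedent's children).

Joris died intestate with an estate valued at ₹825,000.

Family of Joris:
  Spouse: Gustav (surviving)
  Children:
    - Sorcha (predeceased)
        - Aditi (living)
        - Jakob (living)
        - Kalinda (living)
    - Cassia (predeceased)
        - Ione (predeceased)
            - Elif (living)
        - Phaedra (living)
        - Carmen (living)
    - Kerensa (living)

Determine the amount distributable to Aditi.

Gustav takes two-fifths of ₹825,000 = ₹330,000. The remaining ₹495,000 passes to the descendants.
The descendants' portion (₹495,000) is divided into 3 shares of ₹165,000: Kerensa takes ₹165,000; Sorcha's ₹165,000 share passes to Sorcha's issue; Cassia's ₹165,000 share passes to Cassia's issue.
Sorcha's share (₹165,000) is divided into 3 shares of ₹55,000: Aditi, Jakob, and Kalinda each take ₹55,000.
Cassia's share (₹165,000) is divided into 3 shares of ₹55,000: Phaedra and Carmen each take ₹55,000; Ione's ₹55,000 share passes to Ione's issue.
Ione's share (₹55,000) passes entirely to Elif.

Aditi receives ₹55,000.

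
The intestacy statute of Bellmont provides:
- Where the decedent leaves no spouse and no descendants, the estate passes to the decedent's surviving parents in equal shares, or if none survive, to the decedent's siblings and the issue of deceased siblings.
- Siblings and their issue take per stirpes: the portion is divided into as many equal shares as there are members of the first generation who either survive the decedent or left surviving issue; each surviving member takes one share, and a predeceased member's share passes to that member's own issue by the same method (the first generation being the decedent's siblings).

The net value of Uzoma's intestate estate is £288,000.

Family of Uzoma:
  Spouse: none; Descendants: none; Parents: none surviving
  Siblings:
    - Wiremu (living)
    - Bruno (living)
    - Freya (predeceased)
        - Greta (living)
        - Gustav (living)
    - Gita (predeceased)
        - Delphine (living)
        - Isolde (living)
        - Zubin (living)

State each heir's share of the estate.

The entire £288,000 passes to the siblings and their issue.
That amount (£288,000) is divided into 4 shares of £72,000: Wiremu and Bruno each take £72,000; Freya's £72,000 share passes to Freya's issue; Gita's £72,000 share passes to Gita's issue.
Freya's share (£72,000) is divided into 2 shares of £36,000: Greta and Gustav each take £36,000.
Gita's share (£72,000) is divided into 3 shares of £24,000: Delphine, Isolde, and Zubin each take £24,000.

Wiremu: £72,000; Bruno: £72,000; Greta: £36,000; Gustav: £36,000; Delphine: £24,000; Isolde: £24,000; Zubin: £24,000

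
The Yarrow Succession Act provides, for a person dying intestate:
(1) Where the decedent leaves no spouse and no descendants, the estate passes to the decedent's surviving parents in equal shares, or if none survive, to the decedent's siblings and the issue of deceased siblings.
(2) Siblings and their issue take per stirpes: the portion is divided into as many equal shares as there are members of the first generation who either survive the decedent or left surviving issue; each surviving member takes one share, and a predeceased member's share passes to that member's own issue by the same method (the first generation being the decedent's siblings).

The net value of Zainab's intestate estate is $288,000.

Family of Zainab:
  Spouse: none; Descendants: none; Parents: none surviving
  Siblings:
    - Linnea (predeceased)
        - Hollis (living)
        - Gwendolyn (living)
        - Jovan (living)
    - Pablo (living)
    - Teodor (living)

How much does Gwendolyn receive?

Gwendolyn receives $32,000.

The entire $288,000 passes to the siblings and their issue.
That amount ($288,000) is divided into 3 shares of $96,000: Pablo and Teodor each take $96,000; Linnea's $96,000 share passes to Linnea's issue.
Linnea's share ($96,000) is divided into 3 shares of $32,000: Hollis, Gwendolyn, and Jovan each take $32,000.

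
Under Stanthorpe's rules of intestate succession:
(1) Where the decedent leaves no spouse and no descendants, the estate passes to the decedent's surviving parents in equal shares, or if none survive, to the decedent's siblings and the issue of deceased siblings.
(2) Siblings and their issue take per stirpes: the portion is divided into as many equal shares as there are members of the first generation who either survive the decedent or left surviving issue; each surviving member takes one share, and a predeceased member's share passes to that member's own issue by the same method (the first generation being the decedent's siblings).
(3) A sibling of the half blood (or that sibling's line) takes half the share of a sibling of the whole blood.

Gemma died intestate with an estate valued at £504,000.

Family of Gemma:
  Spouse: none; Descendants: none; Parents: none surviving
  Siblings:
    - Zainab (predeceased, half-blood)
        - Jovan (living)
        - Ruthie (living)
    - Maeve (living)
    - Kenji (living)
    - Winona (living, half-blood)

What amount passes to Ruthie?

Ruthie receives £42,000.

The entire £504,000 passes to the siblings and their issue.
Counting each half-blood sibling's line as half a unit, there are 3 units in £504,000, so one unit is £168,000. Whole-blood lines (Maeve and Kenji) take £168,000 each; half-blood lines (Zainab and Winona) take £84,000 each.
Zainab's share (£84,000) is divided into 2 shares of £42,000: Jovan and Ruthie each take £42,000.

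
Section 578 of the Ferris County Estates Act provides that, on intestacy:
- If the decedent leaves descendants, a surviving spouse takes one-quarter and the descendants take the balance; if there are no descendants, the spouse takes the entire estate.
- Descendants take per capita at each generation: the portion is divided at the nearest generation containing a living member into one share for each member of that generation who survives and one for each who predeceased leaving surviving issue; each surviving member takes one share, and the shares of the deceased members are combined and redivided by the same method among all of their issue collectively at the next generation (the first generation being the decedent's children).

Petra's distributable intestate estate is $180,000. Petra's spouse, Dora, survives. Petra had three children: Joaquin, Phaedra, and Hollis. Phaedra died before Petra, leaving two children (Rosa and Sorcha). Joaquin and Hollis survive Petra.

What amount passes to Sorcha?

Dora takes one-quarter of $180,000 = $45,000. The remaining $135,000 passes to the descendants.
The descendants' portion ($135,000) is divided at the children's generation into 3 shares of $45,000. Joaquin and Hollis each take $45,000. The remaining share for the deceased Phaedra ($45,000) is carried to the next generation.
That pool ($45,000) is divided at the grandchildren's generation equally among Rosa and Sorcha: $22,500 each.

Sorcha receives $22,500.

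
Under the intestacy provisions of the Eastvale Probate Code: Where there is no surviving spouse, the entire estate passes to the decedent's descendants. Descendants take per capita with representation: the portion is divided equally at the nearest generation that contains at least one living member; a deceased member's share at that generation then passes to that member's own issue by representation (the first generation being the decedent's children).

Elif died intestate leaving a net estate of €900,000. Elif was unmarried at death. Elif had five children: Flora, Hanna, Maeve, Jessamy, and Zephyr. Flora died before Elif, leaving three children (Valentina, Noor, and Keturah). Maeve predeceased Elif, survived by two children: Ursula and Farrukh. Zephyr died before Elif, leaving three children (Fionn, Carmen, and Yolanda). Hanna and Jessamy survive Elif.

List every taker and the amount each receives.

The entire €900,000 passes to the descendants.
That amount (€900,000) is divided into 5 shares of €180,000: Hanna and Jessamy each take €180,000; Flora's €180,000 share passes to Flora's issue; Maeve's €180,000 share passes to Maeve's issue; Zephyr's €180,000 share passes to Zephyr's issue.
Flora's share (€180,000) is divided into 3 shares of €60,000: Valentina, Noor, and Keturah each take €60,000.
Maeve's share (€180,000) is divided into 2 shares of €90,000: Ursula and Farrukh each take €90,000.
Zephyr's share (€180,000) is divided into 3 shares of €60,000: Fionn, Carmen, and Yolanda each take €60,000.

Valentina: €60,000; Noor: €60,000; Keturah: €60,000; Hanna: €180,000; Ursula: €90,000; Farrukh: €90,000; Jessamy: €180,000; Fionn: €60,000; Carmen: €60,000; Yolanda: €60,000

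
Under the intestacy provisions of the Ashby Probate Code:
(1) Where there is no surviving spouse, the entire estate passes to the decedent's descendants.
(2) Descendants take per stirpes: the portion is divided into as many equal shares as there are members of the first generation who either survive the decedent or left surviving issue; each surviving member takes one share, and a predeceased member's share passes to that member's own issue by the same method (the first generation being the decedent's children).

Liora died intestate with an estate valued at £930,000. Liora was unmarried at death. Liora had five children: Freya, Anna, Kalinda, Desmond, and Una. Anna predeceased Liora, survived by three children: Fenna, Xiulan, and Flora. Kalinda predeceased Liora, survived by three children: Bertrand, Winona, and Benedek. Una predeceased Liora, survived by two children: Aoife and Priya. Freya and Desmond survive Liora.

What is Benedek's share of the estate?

Benedek receives £62,000.

The entire £930,000 passes to the descendants.
That amount (£930,000) is divided into 5 shares of £186,000: Freya and Desmond each take £186,000; Anna's £186,000 share passes to Anna's issue; Kalinda's £186,000 share passes to Kalinda's issue; Una's £186,000 share passes to Una's issue.
Anna's share (£186,000) is divided into 3 shares of £62,000: Fenna, Xiulan, and Flora each take £62,000.
Kalinda's share (£186,000) is divided into 3 shares of £62,000: Bertrand, Winona, and Benedek each take £62,000.
Una's share (£186,000) is divided into 2 shares of £93,000: Aoife and Priya each take £93,000.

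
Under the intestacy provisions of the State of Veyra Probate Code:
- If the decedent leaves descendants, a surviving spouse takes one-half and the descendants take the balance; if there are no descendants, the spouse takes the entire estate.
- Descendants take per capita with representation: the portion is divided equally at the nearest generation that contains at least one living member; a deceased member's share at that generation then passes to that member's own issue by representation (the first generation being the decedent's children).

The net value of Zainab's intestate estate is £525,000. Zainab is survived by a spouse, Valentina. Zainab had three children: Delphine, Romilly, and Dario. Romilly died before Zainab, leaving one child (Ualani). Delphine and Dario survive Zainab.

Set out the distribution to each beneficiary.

Valentina takes one-half of £525,000 = £262,500. The remaining £262,500 passes to the descendants.
The descendants' portion (£262,500) is divided into 3 shares of £87,500: Delphine and Dario each take £87,500; Romilly's £87,500 share passes to Romilly's issue.
Romilly's share (£87,500) passes entirely to Ualani.

Valentina: £262,500; Delphine: £87,500; Ualani: £87,500; Dario: £87,500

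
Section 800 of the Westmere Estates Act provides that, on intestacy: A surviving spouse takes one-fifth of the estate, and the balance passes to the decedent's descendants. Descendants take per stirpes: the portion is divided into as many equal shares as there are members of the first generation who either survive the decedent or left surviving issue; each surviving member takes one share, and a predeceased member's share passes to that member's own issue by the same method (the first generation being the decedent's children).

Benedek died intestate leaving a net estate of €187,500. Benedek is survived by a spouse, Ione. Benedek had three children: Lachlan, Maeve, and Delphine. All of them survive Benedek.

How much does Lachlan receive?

Lachlan receives €50,000.

Ione takes one-fifth of €187,500 = €37,500. The remaining €150,000 passes to the descendants.
The descendants' portion (€150,000) is divided into 3 shares of €50,000: Lachlan, Maeve, and Delphine each take €50,000.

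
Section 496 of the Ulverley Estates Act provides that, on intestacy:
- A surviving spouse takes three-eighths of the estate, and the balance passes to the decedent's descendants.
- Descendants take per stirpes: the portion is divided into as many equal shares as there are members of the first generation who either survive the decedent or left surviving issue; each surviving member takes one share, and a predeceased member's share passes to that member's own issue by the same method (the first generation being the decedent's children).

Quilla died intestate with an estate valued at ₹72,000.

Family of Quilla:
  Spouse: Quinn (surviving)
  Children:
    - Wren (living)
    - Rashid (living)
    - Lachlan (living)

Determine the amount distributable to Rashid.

Rashid receives ₹15,000.

Quinn takes three-eighths of ₹72,000 = ₹27,000. The remaining ₹45,000 passes to the descendants.
The descendants' portion (₹45,000) is divided into 3 shares of ₹15,000: Wren, Rashid, and Lachlan each take ₹15,000.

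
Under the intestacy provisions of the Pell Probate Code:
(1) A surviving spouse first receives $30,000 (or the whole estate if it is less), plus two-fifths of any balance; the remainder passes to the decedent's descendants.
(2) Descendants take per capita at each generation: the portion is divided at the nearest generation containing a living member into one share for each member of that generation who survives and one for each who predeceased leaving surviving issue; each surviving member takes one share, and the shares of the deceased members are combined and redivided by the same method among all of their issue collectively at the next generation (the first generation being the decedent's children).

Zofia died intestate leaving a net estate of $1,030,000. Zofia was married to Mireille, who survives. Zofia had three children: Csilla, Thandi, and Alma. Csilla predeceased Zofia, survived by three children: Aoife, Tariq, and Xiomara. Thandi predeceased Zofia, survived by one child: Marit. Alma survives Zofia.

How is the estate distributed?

Mireille first takes $30,000, leaving a balance of $1,000,000. Mireille then takes two-fifths of the balance ($400,000), for a total of $430,000. The remaining $600,000 passes to the descendants.
The descendants' portion ($600,000) is divided at the children's generation into 3 shares of $200,000. Alma takes $200,000. The 2 shares of the deceased (Csilla and Thandi) are combined into a pool of $400,000.
That pool ($400,000) is divided at the grandchildren's generation equally among Aoife, Tariq, Xiomara, and Marit: $100,000 each.

Mireille: $430,000; Aoife: $100,000; Tariq: $100,000; Xiomara: $100,000; Marit: $100,000; Alma: $200,000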